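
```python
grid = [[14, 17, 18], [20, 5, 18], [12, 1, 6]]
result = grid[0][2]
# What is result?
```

grid[0] = [14, 17, 18]. Taking column 2 of that row yields 18.

18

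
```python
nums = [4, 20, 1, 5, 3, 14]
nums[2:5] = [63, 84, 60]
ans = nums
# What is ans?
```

nums starts as [4, 20, 1, 5, 3, 14] (length 6). The slice nums[2:5] covers indices [2, 3, 4] with values [1, 5, 3]. Replacing that slice with [63, 84, 60] (same length) produces [4, 20, 63, 84, 60, 14].

[4, 20, 63, 84, 60, 14]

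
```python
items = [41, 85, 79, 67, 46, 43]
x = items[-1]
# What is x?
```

items has length 6. Negative index -1 maps to positive index 6 + (-1) = 5. items[5] = 43.

43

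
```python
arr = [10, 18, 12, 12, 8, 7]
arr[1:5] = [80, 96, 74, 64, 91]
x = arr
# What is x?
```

arr starts as [10, 18, 12, 12, 8, 7] (length 6). The slice arr[1:5] covers indices [1, 2, 3, 4] with values [18, 12, 12, 8]. Replacing that slice with [80, 96, 74, 64, 91] (different length) produces [10, 80, 96, 74, 64, 91, 7].

[10, 80, 96, 74, 64, 91, 7]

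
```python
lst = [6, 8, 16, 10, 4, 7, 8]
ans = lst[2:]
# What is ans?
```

lst has length 7. The slice lst[2:] selects indices [2, 3, 4, 5, 6] (2->16, 3->10, 4->4, 5->7, 6->8), giving [16, 10, 4, 7, 8].

[16, 10, 4, 7, 8]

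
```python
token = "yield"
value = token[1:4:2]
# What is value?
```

token has length 5. The slice token[1:4:2] selects indices [1, 3] (1->'i', 3->'l'), giving 'il'.

'il'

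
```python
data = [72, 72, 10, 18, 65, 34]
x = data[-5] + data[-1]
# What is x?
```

data has length 6. Negative index -5 maps to positive index 6 + (-5) = 1. data[1] = 72.
data has length 6. Negative index -1 maps to positive index 6 + (-1) = 5. data[5] = 34.
Sum: 72 + 34 = 106.

106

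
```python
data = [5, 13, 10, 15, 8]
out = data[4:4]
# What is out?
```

data has length 5. The slice data[4:4] resolves to an empty index range, so the result is [].

[]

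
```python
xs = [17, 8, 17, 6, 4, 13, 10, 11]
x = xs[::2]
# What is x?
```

xs has length 8. The slice xs[::2] selects indices [0, 2, 4, 6] (0->17, 2->17, 4->4, 6->10), giving [17, 17, 4, 10].

[17, 17, 4, 10]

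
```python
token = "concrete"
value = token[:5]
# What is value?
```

token has length 8. The slice token[:5] selects indices [0, 1, 2, 3, 4] (0->'c', 1->'o', 2->'n', 3->'c', 4->'r'), giving 'concr'.

'concr'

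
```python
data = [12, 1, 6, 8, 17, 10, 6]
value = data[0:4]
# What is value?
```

data has length 7. The slice data[0:4] selects indices [0, 1, 2, 3] (0->12, 1->1, 2->6, 3->8), giving [12, 1, 6, 8].

[12, 1, 6, 8]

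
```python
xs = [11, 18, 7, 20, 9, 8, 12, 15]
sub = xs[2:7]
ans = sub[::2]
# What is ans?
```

xs has length 8. The slice xs[2:7] selects indices [2, 3, 4, 5, 6] (2->7, 3->20, 4->9, 5->8, 6->12), giving [7, 20, 9, 8, 12]. So sub = [7, 20, 9, 8, 12]. sub has length 5. The slice sub[::2] selects indices [0, 2, 4] (0->7, 2->9, 4->12), giving [7, 9, 12].

[7, 9, 12]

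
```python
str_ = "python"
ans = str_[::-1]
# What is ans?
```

str_ has length 6. The slice str_[::-1] selects indices [5, 4, 3, 2, 1, 0] (5->'n', 4->'o', 3->'h', 2->'t', 1->'y', 0->'p'), giving 'nohtyp'.

'nohtyp'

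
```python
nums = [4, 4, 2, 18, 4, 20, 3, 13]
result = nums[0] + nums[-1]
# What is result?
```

nums has length 8. nums[0] = 4.
nums has length 8. Negative index -1 maps to positive index 8 + (-1) = 7. nums[7] = 13.
Sum: 4 + 13 = 17.

17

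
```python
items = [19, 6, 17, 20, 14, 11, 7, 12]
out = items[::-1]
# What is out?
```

items has length 8. The slice items[::-1] selects indices [7, 6, 5, 4, 3, 2, 1, 0] (7->12, 6->7, 5->11, 4->14, 3->20, 2->17, 1->6, 0->19), giving [12, 7, 11, 14, 20, 17, 6, 19].

[12, 7, 11, 14, 20, 17, 6, 19]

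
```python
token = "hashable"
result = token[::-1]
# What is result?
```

token has length 8. The slice token[::-1] selects indices [7, 6, 5, 4, 3, 2, 1, 0] (7->'e', 6->'l', 5->'b', 4->'a', 3->'h', 2->'s', 1->'a', 0->'h'), giving 'elbahsah'.

'elbahsah'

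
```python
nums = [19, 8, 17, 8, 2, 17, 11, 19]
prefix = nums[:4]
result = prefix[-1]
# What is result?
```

nums has length 8. The slice nums[:4] selects indices [0, 1, 2, 3] (0->19, 1->8, 2->17, 3->8), giving [19, 8, 17, 8]. So prefix = [19, 8, 17, 8]. Then prefix[-1] = 8.

8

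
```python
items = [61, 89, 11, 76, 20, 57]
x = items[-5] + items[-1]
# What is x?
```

items has length 6. Negative index -5 maps to positive index 6 + (-5) = 1. items[1] = 89.
items has length 6. Negative index -1 maps to positive index 6 + (-1) = 5. items[5] = 57.
Sum: 89 + 57 = 146.

146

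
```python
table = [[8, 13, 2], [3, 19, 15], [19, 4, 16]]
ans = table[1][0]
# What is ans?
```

table[1] = [3, 19, 15]. Taking column 0 of that row yields 3.

3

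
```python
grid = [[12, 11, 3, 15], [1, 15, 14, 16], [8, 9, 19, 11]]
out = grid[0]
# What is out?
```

grid has 3 rows. Row 0 is [12, 11, 3, 15].

[12, 11, 3, 15]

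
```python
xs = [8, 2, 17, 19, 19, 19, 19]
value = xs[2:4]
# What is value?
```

xs has length 7. The slice xs[2:4] selects indices [2, 3] (2->17, 3->19), giving [17, 19].

[17, 19]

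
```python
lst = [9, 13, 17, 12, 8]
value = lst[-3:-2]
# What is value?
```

lst has length 5. The slice lst[-3:-2] selects indices [2] (2->17), giving [17].

[17]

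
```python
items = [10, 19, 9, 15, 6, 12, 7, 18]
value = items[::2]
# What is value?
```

items has length 8. The slice items[::2] selects indices [0, 2, 4, 6] (0->10, 2->9, 4->6, 6->7), giving [10, 9, 6, 7].

[10, 9, 6, 7]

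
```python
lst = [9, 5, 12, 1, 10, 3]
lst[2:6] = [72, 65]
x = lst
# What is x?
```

lst starts as [9, 5, 12, 1, 10, 3] (length 6). The slice lst[2:6] covers indices [2, 3, 4, 5] with values [12, 1, 10, 3]. Replacing that slice with [72, 65] (different length) produces [9, 5, 72, 65].

[9, 5, 72, 65]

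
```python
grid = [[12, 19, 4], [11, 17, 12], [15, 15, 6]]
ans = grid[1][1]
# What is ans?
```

grid[1] = [11, 17, 12]. Taking column 1 of that row yields 17.

17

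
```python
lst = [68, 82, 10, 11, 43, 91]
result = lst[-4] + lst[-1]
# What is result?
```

lst has length 6. Negative index -4 maps to positive index 6 + (-4) = 2. lst[2] = 10.
lst has length 6. Negative index -1 maps to positive index 6 + (-1) = 5. lst[5] = 91.
Sum: 10 + 91 = 101.

101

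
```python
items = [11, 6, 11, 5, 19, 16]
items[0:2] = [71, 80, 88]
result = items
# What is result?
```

items starts as [11, 6, 11, 5, 19, 16] (length 6). The slice items[0:2] covers indices [0, 1] with values [11, 6]. Replacing that slice with [71, 80, 88] (different length) produces [71, 80, 88, 11, 5, 19, 16].

[71, 80, 88, 11, 5, 19, 16]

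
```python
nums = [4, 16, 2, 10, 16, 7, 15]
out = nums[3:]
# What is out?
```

nums has length 7. The slice nums[3:] selects indices [3, 4, 5, 6] (3->10, 4->16, 5->7, 6->15), giving [10, 16, 7, 15].

[10, 16, 7, 15]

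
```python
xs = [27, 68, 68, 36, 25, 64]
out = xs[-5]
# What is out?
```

xs has length 6. Negative index -5 maps to positive index 6 + (-5) = 1. xs[1] = 68.

68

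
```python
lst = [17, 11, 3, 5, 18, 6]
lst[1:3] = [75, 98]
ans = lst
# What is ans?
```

lst starts as [17, 11, 3, 5, 18, 6] (length 6). The slice lst[1:3] covers indices [1, 2] with values [11, 3]. Replacing that slice with [75, 98] (same length) produces [17, 75, 98, 5, 18, 6].

[17, 75, 98, 5, 18, 6]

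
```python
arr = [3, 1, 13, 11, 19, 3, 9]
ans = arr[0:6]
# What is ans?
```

arr has length 7. The slice arr[0:6] selects indices [0, 1, 2, 3, 4, 5] (0->3, 1->1, 2->13, 3->11, 4->19, 5->3), giving [3, 1, 13, 11, 19, 3].

[3, 1, 13, 11, 19, 3]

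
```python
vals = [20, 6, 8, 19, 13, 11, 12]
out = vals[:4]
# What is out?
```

vals has length 7. The slice vals[:4] selects indices [0, 1, 2, 3] (0->20, 1->6, 2->8, 3->19), giving [20, 6, 8, 19].

[20, 6, 8, 19]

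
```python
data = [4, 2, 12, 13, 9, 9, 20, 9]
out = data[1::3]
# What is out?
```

data has length 8. The slice data[1::3] selects indices [1, 4, 7] (1->2, 4->9, 7->9), giving [2, 9, 9].

[2, 9, 9]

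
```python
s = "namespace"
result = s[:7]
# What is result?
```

s has length 9. The slice s[:7] selects indices [0, 1, 2, 3, 4, 5, 6] (0->'n', 1->'a', 2->'m', 3->'e', 4->'s', 5->'p', 6->'a'), giving 'namespa'.

'namespa'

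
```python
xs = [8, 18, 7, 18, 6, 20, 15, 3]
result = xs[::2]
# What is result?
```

xs has length 8. The slice xs[::2] selects indices [0, 2, 4, 6] (0->8, 2->7, 4->6, 6->15), giving [8, 7, 6, 15].

[8, 7, 6, 15]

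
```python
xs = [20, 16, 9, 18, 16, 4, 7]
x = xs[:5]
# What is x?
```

xs has length 7. The slice xs[:5] selects indices [0, 1, 2, 3, 4] (0->20, 1->16, 2->9, 3->18, 4->16), giving [20, 16, 9, 18, 16].

[20, 16, 9, 18, 16]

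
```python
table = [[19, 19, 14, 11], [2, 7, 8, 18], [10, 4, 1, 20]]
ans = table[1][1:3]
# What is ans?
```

table[1] = [2, 7, 8, 18]. table[1] has length 4. The slice table[1][1:3] selects indices [1, 2] (1->7, 2->8), giving [7, 8].

[7, 8]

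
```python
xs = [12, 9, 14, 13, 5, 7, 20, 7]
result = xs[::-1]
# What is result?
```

xs has length 8. The slice xs[::-1] selects indices [7, 6, 5, 4, 3, 2, 1, 0] (7->7, 6->20, 5->7, 4->5, 3->13, 2->14, 1->9, 0->12), giving [7, 20, 7, 5, 13, 14, 9, 12].

[7, 20, 7, 5, 13, 14, 9, 12]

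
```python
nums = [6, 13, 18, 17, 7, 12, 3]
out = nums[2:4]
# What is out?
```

nums has length 7. The slice nums[2:4] selects indices [2, 3] (2->18, 3->17), giving [18, 17].

[18, 17]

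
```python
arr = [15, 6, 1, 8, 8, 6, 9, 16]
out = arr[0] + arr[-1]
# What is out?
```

arr has length 8. arr[0] = 15.
arr has length 8. Negative index -1 maps to positive index 8 + (-1) = 7. arr[7] = 16.
Sum: 15 + 16 = 31.

31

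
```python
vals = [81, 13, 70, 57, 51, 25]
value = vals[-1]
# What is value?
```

vals has length 6. Negative index -1 maps to positive index 6 + (-1) = 5. vals[5] = 25.

25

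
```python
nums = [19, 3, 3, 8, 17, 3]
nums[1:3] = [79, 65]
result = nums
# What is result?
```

nums starts as [19, 3, 3, 8, 17, 3] (length 6). The slice nums[1:3] covers indices [1, 2] with values [3, 3]. Replacing that slice with [79, 65] (same length) produces [19, 79, 65, 8, 17, 3].

[19, 79, 65, 8, 17, 3]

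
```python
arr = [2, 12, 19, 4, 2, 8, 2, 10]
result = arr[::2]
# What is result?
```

arr has length 8. The slice arr[::2] selects indices [0, 2, 4, 6] (0->2, 2->19, 4->2, 6->2), giving [2, 19, 2, 2].

[2, 19, 2, 2]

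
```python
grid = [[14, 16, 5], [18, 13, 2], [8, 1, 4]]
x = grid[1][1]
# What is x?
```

grid[1] = [18, 13, 2]. Taking column 1 of that row yields 13.

13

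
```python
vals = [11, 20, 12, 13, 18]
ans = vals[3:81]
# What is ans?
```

vals has length 5. The slice vals[3:81] selects indices [3, 4] (3->13, 4->18), giving [13, 18].

[13, 18]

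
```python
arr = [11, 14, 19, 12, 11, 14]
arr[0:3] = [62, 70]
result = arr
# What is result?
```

arr starts as [11, 14, 19, 12, 11, 14] (length 6). The slice arr[0:3] covers indices [0, 1, 2] with values [11, 14, 19]. Replacing that slice with [62, 70] (different length) produces [62, 70, 12, 11, 14].

[62, 70, 12, 11, 14]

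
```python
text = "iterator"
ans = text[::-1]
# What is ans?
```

text has length 8. The slice text[::-1] selects indices [7, 6, 5, 4, 3, 2, 1, 0] (7->'r', 6->'o', 5->'t', 4->'a', 3->'r', 2->'e', 1->'t', 0->'i'), giving 'rotareti'.

'rotareti'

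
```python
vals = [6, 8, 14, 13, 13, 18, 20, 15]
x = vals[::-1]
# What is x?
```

vals has length 8. The slice vals[::-1] selects indices [7, 6, 5, 4, 3, 2, 1, 0] (7->15, 6->20, 5->18, 4->13, 3->13, 2->14, 1->8, 0->6), giving [15, 20, 18, 13, 13, 14, 8, 6].

[15, 20, 18, 13, 13, 14, 8, 6]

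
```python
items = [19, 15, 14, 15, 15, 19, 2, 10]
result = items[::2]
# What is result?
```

items has length 8. The slice items[::2] selects indices [0, 2, 4, 6] (0->19, 2->14, 4->15, 6->2), giving [19, 14, 15, 2].

[19, 14, 15, 2]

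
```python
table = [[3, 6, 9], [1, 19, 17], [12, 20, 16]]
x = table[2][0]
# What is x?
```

table[2] = [12, 20, 16]. Taking column 0 of that row yields 12.

12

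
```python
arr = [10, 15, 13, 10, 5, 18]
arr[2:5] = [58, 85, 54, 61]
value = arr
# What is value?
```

arr starts as [10, 15, 13, 10, 5, 18] (length 6). The slice arr[2:5] covers indices [2, 3, 4] with values [13, 10, 5]. Replacing that slice with [58, 85, 54, 61] (different length) produces [10, 15, 58, 85, 54, 61, 18].

[10, 15, 58, 85, 54, 61, 18]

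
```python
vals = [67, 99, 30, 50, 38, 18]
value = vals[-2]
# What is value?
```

vals has length 6. Negative index -2 maps to positive index 6 + (-2) = 4. vals[4] = 38.

38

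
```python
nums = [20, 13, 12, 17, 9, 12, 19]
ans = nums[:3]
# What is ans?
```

nums has length 7. The slice nums[:3] selects indices [0, 1, 2] (0->20, 1->13, 2->12), giving [20, 13, 12].

[20, 13, 12]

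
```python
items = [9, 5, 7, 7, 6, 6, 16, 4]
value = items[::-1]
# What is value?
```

items has length 8. The slice items[::-1] selects indices [7, 6, 5, 4, 3, 2, 1, 0] (7->4, 6->16, 5->6, 4->6, 3->7, 2->7, 1->5, 0->9), giving [4, 16, 6, 6, 7, 7, 5, 9].

[4, 16, 6, 6, 7, 7, 5, 9]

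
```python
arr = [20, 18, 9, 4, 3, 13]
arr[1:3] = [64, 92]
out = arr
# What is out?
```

arr starts as [20, 18, 9, 4, 3, 13] (length 6). The slice arr[1:3] covers indices [1, 2] with values [18, 9]. Replacing that slice with [64, 92] (same length) produces [20, 64, 92, 4, 3, 13].

[20, 64, 92, 4, 3, 13]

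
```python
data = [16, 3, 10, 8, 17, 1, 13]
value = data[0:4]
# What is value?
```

data has length 7. The slice data[0:4] selects indices [0, 1, 2, 3] (0->16, 1->3, 2->10, 3->8), giving [16, 3, 10, 8].

[16, 3, 10, 8]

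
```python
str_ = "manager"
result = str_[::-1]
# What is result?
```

str_ has length 7. The slice str_[::-1] selects indices [6, 5, 4, 3, 2, 1, 0] (6->'r', 5->'e', 4->'g', 3->'a', 2->'n', 1->'a', 0->'m'), giving 'reganam'.

'reganam'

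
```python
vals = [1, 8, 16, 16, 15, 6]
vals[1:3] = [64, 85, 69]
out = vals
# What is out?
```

vals starts as [1, 8, 16, 16, 15, 6] (length 6). The slice vals[1:3] covers indices [1, 2] with values [8, 16]. Replacing that slice with [64, 85, 69] (different length) produces [1, 64, 85, 69, 16, 15, 6].

[1, 64, 85, 69, 16, 15, 6]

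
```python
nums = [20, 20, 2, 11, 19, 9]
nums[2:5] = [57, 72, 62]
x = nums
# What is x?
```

nums starts as [20, 20, 2, 11, 19, 9] (length 6). The slice nums[2:5] covers indices [2, 3, 4] with values [2, 11, 19]. Replacing that slice with [57, 72, 62] (same length) produces [20, 20, 57, 72, 62, 9].

[20, 20, 57, 72, 62, 9]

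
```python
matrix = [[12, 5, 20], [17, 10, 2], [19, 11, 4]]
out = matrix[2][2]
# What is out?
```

matrix[2] = [19, 11, 4]. Taking column 2 of that row yields 4.

4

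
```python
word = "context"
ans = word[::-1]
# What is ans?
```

word has length 7. The slice word[::-1] selects indices [6, 5, 4, 3, 2, 1, 0] (6->'t', 5->'x', 4->'e', 3->'t', 2->'n', 1->'o', 0->'c'), giving 'txetnoc'.

'txetnoc'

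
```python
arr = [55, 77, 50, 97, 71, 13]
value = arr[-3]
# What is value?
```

arr has length 6. Negative index -3 maps to positive index 6 + (-3) = 3. arr[3] = 97.

97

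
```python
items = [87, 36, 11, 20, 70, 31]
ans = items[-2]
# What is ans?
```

items has length 6. Negative index -2 maps to positive index 6 + (-2) = 4. items[4] = 70.

70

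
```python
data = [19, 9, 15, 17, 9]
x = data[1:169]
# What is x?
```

data has length 5. The slice data[1:169] selects indices [1, 2, 3, 4] (1->9, 2->15, 3->17, 4->9), giving [9, 15, 17, 9].

[9, 15, 17, 9]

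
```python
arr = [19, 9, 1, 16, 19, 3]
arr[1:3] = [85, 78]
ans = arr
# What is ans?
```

arr starts as [19, 9, 1, 16, 19, 3] (length 6). The slice arr[1:3] covers indices [1, 2] with values [9, 1]. Replacing that slice with [85, 78] (same length) produces [19, 85, 78, 16, 19, 3].

[19, 85, 78, 16, 19, 3]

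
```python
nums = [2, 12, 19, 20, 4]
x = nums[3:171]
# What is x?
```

nums has length 5. The slice nums[3:171] selects indices [3, 4] (3->20, 4->4), giving [20, 4].

[20, 4]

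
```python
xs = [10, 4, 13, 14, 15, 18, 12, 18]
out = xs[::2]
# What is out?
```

xs has length 8. The slice xs[::2] selects indices [0, 2, 4, 6] (0->10, 2->13, 4->15, 6->12), giving [10, 13, 15, 12].

[10, 13, 15, 12]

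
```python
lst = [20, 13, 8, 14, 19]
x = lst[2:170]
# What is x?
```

lst has length 5. The slice lst[2:170] selects indices [2, 3, 4] (2->8, 3->14, 4->19), giving [8, 14, 19].

[8, 14, 19]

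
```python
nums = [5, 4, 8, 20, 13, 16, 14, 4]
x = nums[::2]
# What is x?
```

nums has length 8. The slice nums[::2] selects indices [0, 2, 4, 6] (0->5, 2->8, 4->13, 6->14), giving [5, 8, 13, 14].

[5, 8, 13, 14]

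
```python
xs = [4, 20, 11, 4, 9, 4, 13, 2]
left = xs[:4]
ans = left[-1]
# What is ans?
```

xs has length 8. The slice xs[:4] selects indices [0, 1, 2, 3] (0->4, 1->20, 2->11, 3->4), giving [4, 20, 11, 4]. So left = [4, 20, 11, 4]. Then left[-1] = 4.

4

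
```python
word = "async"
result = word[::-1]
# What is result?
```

word has length 5. The slice word[::-1] selects indices [4, 3, 2, 1, 0] (4->'c', 3->'n', 2->'y', 1->'s', 0->'a'), giving 'cnysa'.

'cnysa'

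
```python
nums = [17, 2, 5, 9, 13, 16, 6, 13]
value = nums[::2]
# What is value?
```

nums has length 8. The slice nums[::2] selects indices [0, 2, 4, 6] (0->17, 2->5, 4->13, 6->6), giving [17, 5, 13, 6].

[17, 5, 13, 6]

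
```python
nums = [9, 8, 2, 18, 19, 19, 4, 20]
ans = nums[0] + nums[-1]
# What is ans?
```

nums has length 8. nums[0] = 9.
nums has length 8. Negative index -1 maps to positive index 8 + (-1) = 7. nums[7] = 20.
Sum: 9 + 20 = 29.

29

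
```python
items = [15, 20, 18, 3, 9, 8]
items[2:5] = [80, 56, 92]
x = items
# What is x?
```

items starts as [15, 20, 18, 3, 9, 8] (length 6). The slice items[2:5] covers indices [2, 3, 4] with values [18, 3, 9]. Replacing that slice with [80, 56, 92] (same length) produces [15, 20, 80, 56, 92, 8].

[15, 20, 80, 56, 92, 8]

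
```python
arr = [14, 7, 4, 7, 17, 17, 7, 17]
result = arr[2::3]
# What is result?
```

arr has length 8. The slice arr[2::3] selects indices [2, 5] (2->4, 5->17), giving [4, 17].

[4, 17]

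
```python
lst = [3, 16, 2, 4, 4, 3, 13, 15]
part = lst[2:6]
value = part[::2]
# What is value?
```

lst has length 8. The slice lst[2:6] selects indices [2, 3, 4, 5] (2->2, 3->4, 4->4, 5->3), giving [2, 4, 4, 3]. So part = [2, 4, 4, 3]. part has length 4. The slice part[::2] selects indices [0, 2] (0->2, 2->4), giving [2, 4].

[2, 4]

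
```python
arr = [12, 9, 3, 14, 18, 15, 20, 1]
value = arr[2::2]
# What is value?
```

arr has length 8. The slice arr[2::2] selects indices [2, 4, 6] (2->3, 4->18, 6->20), giving [3, 18, 20].

[3, 18, 20]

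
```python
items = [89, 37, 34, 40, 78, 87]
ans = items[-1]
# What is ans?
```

items has length 6. Negative index -1 maps to positive index 6 + (-1) = 5. items[5] = 87.

87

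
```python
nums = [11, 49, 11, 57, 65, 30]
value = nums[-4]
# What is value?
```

nums has length 6. Negative index -4 maps to positive index 6 + (-4) = 2. nums[2] = 11.

11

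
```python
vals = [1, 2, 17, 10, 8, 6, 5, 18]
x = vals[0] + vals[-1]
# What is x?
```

vals has length 8. vals[0] = 1.
vals has length 8. Negative index -1 maps to positive index 8 + (-1) = 7. vals[7] = 18.
Sum: 1 + 18 = 19.

19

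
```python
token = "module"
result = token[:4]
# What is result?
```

token has length 6. The slice token[:4] selects indices [0, 1, 2, 3] (0->'m', 1->'o', 2->'d', 3->'u'), giving 'modu'.

'modu'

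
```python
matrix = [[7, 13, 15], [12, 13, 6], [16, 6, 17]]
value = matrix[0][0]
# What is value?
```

matrix[0] = [7, 13, 15]. Taking column 0 of that row yields 7.

7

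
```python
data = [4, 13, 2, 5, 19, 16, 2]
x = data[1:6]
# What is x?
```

data has length 7. The slice data[1:6] selects indices [1, 2, 3, 4, 5] (1->13, 2->2, 3->5, 4->19, 5->16), giving [13, 2, 5, 19, 16].

[13, 2, 5, 19, 16]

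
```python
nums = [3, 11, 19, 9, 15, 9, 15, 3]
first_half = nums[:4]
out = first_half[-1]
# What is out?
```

nums has length 8. The slice nums[:4] selects indices [0, 1, 2, 3] (0->3, 1->11, 2->19, 3->9), giving [3, 11, 19, 9]. So first_half = [3, 11, 19, 9]. Then first_half[-1] = 9.

9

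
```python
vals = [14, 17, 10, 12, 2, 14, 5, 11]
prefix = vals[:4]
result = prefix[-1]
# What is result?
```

vals has length 8. The slice vals[:4] selects indices [0, 1, 2, 3] (0->14, 1->17, 2->10, 3->12), giving [14, 17, 10, 12]. So prefix = [14, 17, 10, 12]. Then prefix[-1] = 12.

12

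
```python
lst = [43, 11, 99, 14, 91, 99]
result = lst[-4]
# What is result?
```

lst has length 6. Negative index -4 maps to positive index 6 + (-4) = 2. lst[2] = 99.

99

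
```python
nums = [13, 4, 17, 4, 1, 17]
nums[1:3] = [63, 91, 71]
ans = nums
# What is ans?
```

nums starts as [13, 4, 17, 4, 1, 17] (length 6). The slice nums[1:3] covers indices [1, 2] with values [4, 17]. Replacing that slice with [63, 91, 71] (different length) produces [13, 63, 91, 71, 4, 1, 17].

[13, 63, 91, 71, 4, 1, 17]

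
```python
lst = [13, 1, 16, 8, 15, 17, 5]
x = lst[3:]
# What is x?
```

lst has length 7. The slice lst[3:] selects indices [3, 4, 5, 6] (3->8, 4->15, 5->17, 6->5), giving [8, 15, 17, 5].

[8, 15, 17, 5]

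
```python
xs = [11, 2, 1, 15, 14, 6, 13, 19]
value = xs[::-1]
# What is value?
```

xs has length 8. The slice xs[::-1] selects indices [7, 6, 5, 4, 3, 2, 1, 0] (7->19, 6->13, 5->6, 4->14, 3->15, 2->1, 1->2, 0->11), giving [19, 13, 6, 14, 15, 1, 2, 11].

[19, 13, 6, 14, 15, 1, 2, 11]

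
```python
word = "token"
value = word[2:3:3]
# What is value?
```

word has length 5. The slice word[2:3:3] selects indices [2] (2->'k'), giving 'k'.

'k'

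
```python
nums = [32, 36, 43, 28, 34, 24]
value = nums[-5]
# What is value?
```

nums has length 6. Negative index -5 maps to positive index 6 + (-5) = 1. nums[1] = 36.

36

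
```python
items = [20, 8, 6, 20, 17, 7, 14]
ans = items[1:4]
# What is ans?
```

items has length 7. The slice items[1:4] selects indices [1, 2, 3] (1->8, 2->6, 3->20), giving [8, 6, 20].

[8, 6, 20]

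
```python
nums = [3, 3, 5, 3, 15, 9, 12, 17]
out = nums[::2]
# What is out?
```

nums has length 8. The slice nums[::2] selects indices [0, 2, 4, 6] (0->3, 2->5, 4->15, 6->12), giving [3, 5, 15, 12].

[3, 5, 15, 12]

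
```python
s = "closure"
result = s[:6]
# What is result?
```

s has length 7. The slice s[:6] selects indices [0, 1, 2, 3, 4, 5] (0->'c', 1->'l', 2->'o', 3->'s', 4->'u', 5->'r'), giving 'closur'.

'closur'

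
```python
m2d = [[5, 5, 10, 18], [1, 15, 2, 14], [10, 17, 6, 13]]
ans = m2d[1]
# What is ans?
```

m2d has 3 rows. Row 1 is [1, 15, 2, 14].

[1, 15, 2, 14]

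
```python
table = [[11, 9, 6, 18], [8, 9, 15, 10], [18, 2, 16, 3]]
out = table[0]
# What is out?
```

table has 3 rows. Row 0 is [11, 9, 6, 18].

[11, 9, 6, 18]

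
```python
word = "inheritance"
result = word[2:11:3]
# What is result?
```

word has length 11. The slice word[2:11:3] selects indices [2, 5, 8] (2->'h', 5->'i', 8->'n'), giving 'hin'.

'hin'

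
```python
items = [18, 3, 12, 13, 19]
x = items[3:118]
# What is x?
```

items has length 5. The slice items[3:118] selects indices [3, 4] (3->13, 4->19), giving [13, 19].

[13, 19]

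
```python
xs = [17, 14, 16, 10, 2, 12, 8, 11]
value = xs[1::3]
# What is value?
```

xs has length 8. The slice xs[1::3] selects indices [1, 4, 7] (1->14, 4->2, 7->11), giving [14, 2, 11].

[14, 2, 11]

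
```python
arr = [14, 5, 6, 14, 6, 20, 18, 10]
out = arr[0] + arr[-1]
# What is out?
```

arr has length 8. arr[0] = 14.
arr has length 8. Negative index -1 maps to positive index 8 + (-1) = 7. arr[7] = 10.
Sum: 14 + 10 = 24.

24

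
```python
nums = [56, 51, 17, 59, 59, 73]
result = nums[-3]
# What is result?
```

nums has length 6. Negative index -3 maps to positive index 6 + (-3) = 3. nums[3] = 59.

59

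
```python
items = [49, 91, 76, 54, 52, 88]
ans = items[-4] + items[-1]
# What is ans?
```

items has length 6. Negative index -4 maps to positive index 6 + (-4) = 2. items[2] = 76.
items has length 6. Negative index -1 maps to positive index 6 + (-1) = 5. items[5] = 88.
Sum: 76 + 88 = 164.

164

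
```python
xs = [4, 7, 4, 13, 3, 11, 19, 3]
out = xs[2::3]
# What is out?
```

xs has length 8. The slice xs[2::3] selects indices [2, 5] (2->4, 5->11), giving [4, 11].

[4, 11]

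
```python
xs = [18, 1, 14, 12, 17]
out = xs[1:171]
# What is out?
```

xs has length 5. The slice xs[1:171] selects indices [1, 2, 3, 4] (1->1, 2->14, 3->12, 4->17), giving [1, 14, 12, 17].

[1, 14, 12, 17]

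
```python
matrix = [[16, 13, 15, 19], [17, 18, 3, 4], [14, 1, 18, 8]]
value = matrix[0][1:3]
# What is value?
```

matrix[0] = [16, 13, 15, 19]. matrix[0] has length 4. The slice matrix[0][1:3] selects indices [1, 2] (1->13, 2->15), giving [13, 15].

[13, 15]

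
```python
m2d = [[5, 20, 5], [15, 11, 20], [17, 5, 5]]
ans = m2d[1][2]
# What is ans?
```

m2d[1] = [15, 11, 20]. Taking column 2 of that row yields 20.

20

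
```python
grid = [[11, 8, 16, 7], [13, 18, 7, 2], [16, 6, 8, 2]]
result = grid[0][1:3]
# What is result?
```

grid[0] = [11, 8, 16, 7]. grid[0] has length 4. The slice grid[0][1:3] selects indices [1, 2] (1->8, 2->16), giving [8, 16].

[8, 16]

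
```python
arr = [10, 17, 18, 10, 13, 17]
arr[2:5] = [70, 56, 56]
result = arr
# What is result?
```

arr starts as [10, 17, 18, 10, 13, 17] (length 6). The slice arr[2:5] covers indices [2, 3, 4] with values [18, 10, 13]. Replacing that slice with [70, 56, 56] (same length) produces [10, 17, 70, 56, 56, 17].

[10, 17, 70, 56, 56, 17]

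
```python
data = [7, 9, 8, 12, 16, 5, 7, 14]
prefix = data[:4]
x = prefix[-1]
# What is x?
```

data has length 8. The slice data[:4] selects indices [0, 1, 2, 3] (0->7, 1->9, 2->8, 3->12), giving [7, 9, 8, 12]. So prefix = [7, 9, 8, 12]. Then prefix[-1] = 12.

12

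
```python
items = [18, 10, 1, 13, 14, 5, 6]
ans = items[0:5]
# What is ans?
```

items has length 7. The slice items[0:5] selects indices [0, 1, 2, 3, 4] (0->18, 1->10, 2->1, 3->13, 4->14), giving [18, 10, 1, 13, 14].

[18, 10, 1, 13, 14]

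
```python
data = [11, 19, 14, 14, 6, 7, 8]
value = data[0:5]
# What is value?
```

data has length 7. The slice data[0:5] selects indices [0, 1, 2, 3, 4] (0->11, 1->19, 2->14, 3->14, 4->6), giving [11, 19, 14, 14, 6].

[11, 19, 14, 14, 6]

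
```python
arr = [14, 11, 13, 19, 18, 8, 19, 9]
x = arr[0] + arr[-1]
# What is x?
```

arr has length 8. arr[0] = 14.
arr has length 8. Negative index -1 maps to positive index 8 + (-1) = 7. arr[7] = 9.
Sum: 14 + 9 = 23.

23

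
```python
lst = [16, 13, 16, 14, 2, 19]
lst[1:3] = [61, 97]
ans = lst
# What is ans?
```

lst starts as [16, 13, 16, 14, 2, 19] (length 6). The slice lst[1:3] covers indices [1, 2] with values [13, 16]. Replacing that slice with [61, 97] (same length) produces [16, 61, 97, 14, 2, 19].

[16, 61, 97, 14, 2, 19]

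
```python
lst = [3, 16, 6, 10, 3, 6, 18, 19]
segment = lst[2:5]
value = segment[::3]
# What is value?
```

lst has length 8. The slice lst[2:5] selects indices [2, 3, 4] (2->6, 3->10, 4->3), giving [6, 10, 3]. So segment = [6, 10, 3]. segment has length 3. The slice segment[::3] selects indices [0] (0->6), giving [6].

[6]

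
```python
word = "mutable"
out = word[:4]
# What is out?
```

word has length 7. The slice word[:4] selects indices [0, 1, 2, 3] (0->'m', 1->'u', 2->'t', 3->'a'), giving 'muta'.

'muta'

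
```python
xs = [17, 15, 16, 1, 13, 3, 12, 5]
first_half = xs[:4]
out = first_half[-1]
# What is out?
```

xs has length 8. The slice xs[:4] selects indices [0, 1, 2, 3] (0->17, 1->15, 2->16, 3->1), giving [17, 15, 16, 1]. So first_half = [17, 15, 16, 1]. Then first_half[-1] = 1.

1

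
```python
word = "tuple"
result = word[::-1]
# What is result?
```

word has length 5. The slice word[::-1] selects indices [4, 3, 2, 1, 0] (4->'e', 3->'l', 2->'p', 1->'u', 0->'t'), giving 'elput'.

'elput'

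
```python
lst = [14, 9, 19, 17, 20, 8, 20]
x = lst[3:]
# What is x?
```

lst has length 7. The slice lst[3:] selects indices [3, 4, 5, 6] (3->17, 4->20, 5->8, 6->20), giving [17, 20, 8, 20].

[17, 20, 8, 20]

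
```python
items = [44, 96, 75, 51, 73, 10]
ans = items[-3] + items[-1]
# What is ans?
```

items has length 6. Negative index -3 maps to positive index 6 + (-3) = 3. items[3] = 51.
items has length 6. Negative index -1 maps to positive index 6 + (-1) = 5. items[5] = 10.
Sum: 51 + 10 = 61.

61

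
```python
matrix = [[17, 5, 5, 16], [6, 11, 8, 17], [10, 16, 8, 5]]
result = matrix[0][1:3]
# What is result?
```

matrix[0] = [17, 5, 5, 16]. matrix[0] has length 4. The slice matrix[0][1:3] selects indices [1, 2] (1->5, 2->5), giving [5, 5].

[5, 5]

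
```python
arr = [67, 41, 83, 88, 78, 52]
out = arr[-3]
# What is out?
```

arr has length 6. Negative index -3 maps to positive index 6 + (-3) = 3. arr[3] = 88.

88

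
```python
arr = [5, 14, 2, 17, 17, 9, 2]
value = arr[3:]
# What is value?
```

arr has length 7. The slice arr[3:] selects indices [3, 4, 5, 6] (3->17, 4->17, 5->9, 6->2), giving [17, 17, 9, 2].

[17, 17, 9, 2]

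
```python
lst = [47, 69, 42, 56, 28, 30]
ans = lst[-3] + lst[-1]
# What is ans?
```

lst has length 6. Negative index -3 maps to positive index 6 + (-3) = 3. lst[3] = 56.
lst has length 6. Negative index -1 maps to positive index 6 + (-1) = 5. lst[5] = 30.
Sum: 56 + 30 = 86.

86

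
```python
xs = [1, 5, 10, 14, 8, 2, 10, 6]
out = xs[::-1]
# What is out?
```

xs has length 8. The slice xs[::-1] selects indices [7, 6, 5, 4, 3, 2, 1, 0] (7->6, 6->10, 5->2, 4->8, 3->14, 2->10, 1->5, 0->1), giving [6, 10, 2, 8, 14, 10, 5, 1].

[6, 10, 2, 8, 14, 10, 5, 1]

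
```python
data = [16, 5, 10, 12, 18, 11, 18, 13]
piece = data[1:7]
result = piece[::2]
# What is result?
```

data has length 8. The slice data[1:7] selects indices [1, 2, 3, 4, 5, 6] (1->5, 2->10, 3->12, 4->18, 5->11, 6->18), giving [5, 10, 12, 18, 11, 18]. So piece = [5, 10, 12, 18, 11, 18]. piece has length 6. The slice piece[::2] selects indices [0, 2, 4] (0->5, 2->12, 4->11), giving [5, 12, 11].

[5, 12, 11]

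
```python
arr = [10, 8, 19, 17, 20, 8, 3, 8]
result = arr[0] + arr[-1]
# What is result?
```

arr has length 8. arr[0] = 10.
arr has length 8. Negative index -1 maps to positive index 8 + (-1) = 7. arr[7] = 8.
Sum: 10 + 8 = 18.

18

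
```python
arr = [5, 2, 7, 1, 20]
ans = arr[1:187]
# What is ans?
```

arr has length 5. The slice arr[1:187] selects indices [1, 2, 3, 4] (1->2, 2->7, 3->1, 4->20), giving [2, 7, 1, 20].

[2, 7, 1, 20]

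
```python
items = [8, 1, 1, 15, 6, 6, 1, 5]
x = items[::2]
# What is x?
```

items has length 8. The slice items[::2] selects indices [0, 2, 4, 6] (0->8, 2->1, 4->6, 6->1), giving [8, 1, 6, 1].

[8, 1, 6, 1]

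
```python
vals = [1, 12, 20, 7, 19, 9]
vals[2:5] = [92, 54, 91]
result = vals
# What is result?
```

vals starts as [1, 12, 20, 7, 19, 9] (length 6). The slice vals[2:5] covers indices [2, 3, 4] with values [20, 7, 19]. Replacing that slice with [92, 54, 91] (same length) produces [1, 12, 92, 54, 91, 9].

[1, 12, 92, 54, 91, 9]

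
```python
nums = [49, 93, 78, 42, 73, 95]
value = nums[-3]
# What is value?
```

nums has length 6. Negative index -3 maps to positive index 6 + (-3) = 3. nums[3] = 42.

42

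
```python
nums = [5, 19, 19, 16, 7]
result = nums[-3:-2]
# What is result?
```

nums has length 5. The slice nums[-3:-2] selects indices [2] (2->19), giving [19].

[19]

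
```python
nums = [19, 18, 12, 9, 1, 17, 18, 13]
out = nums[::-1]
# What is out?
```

nums has length 8. The slice nums[::-1] selects indices [7, 6, 5, 4, 3, 2, 1, 0] (7->13, 6->18, 5->17, 4->1, 3->9, 2->12, 1->18, 0->19), giving [13, 18, 17, 1, 9, 12, 18, 19].

[13, 18, 17, 1, 9, 12, 18, 19]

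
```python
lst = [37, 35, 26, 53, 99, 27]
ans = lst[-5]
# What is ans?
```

lst has length 6. Negative index -5 maps to positive index 6 + (-5) = 1. lst[1] = 35.

35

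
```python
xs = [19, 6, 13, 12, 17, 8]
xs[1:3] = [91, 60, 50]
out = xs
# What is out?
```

xs starts as [19, 6, 13, 12, 17, 8] (length 6). The slice xs[1:3] covers indices [1, 2] with values [6, 13]. Replacing that slice with [91, 60, 50] (different length) produces [19, 91, 60, 50, 12, 17, 8].

[19, 91, 60, 50, 12, 17, 8]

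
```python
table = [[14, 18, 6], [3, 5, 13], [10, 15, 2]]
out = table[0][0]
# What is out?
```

table[0] = [14, 18, 6]. Taking column 0 of that row yields 14.

14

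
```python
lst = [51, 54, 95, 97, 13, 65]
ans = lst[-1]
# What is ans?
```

lst has length 6. Negative index -1 maps to positive index 6 + (-1) = 5. lst[5] = 65.

65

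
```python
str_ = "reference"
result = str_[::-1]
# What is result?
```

str_ has length 9. The slice str_[::-1] selects indices [8, 7, 6, 5, 4, 3, 2, 1, 0] (8->'e', 7->'c', 6->'n', 5->'e', 4->'r', 3->'e', 2->'f', 1->'e', 0->'r'), giving 'ecnerefer'.

'ecnerefer'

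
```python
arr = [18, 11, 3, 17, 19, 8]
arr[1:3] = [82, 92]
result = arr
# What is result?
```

arr starts as [18, 11, 3, 17, 19, 8] (length 6). The slice arr[1:3] covers indices [1, 2] with values [11, 3]. Replacing that slice with [82, 92] (same length) produces [18, 82, 92, 17, 19, 8].

[18, 82, 92, 17, 19, 8]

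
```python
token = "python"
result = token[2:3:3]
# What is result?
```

token has length 6. The slice token[2:3:3] selects indices [2] (2->'t'), giving 't'.

't'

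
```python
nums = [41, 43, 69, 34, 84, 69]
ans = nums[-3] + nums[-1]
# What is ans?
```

nums has length 6. Negative index -3 maps to positive index 6 + (-3) = 3. nums[3] = 34.
nums has length 6. Negative index -1 maps to positive index 6 + (-1) = 5. nums[5] = 69.
Sum: 34 + 69 = 103.

103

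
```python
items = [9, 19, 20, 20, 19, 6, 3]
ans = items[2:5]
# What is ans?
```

items has length 7. The slice items[2:5] selects indices [2, 3, 4] (2->20, 3->20, 4->19), giving [20, 20, 19].

[20, 20, 19]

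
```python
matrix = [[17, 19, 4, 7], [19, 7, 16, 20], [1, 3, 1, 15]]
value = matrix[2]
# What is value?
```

matrix has 3 rows. Row 2 is [1, 3, 1, 15].

[1, 3, 1, 15]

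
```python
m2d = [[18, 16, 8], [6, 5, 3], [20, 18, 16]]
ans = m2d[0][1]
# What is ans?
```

m2d[0] = [18, 16, 8]. Taking column 1 of that row yields 16.

16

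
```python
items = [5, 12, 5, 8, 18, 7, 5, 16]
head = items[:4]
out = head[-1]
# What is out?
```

items has length 8. The slice items[:4] selects indices [0, 1, 2, 3] (0->5, 1->12, 2->5, 3->8), giving [5, 12, 5, 8]. So head = [5, 12, 5, 8]. Then head[-1] = 8.

8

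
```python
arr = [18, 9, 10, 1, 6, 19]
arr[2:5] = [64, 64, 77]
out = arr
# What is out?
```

arr starts as [18, 9, 10, 1, 6, 19] (length 6). The slice arr[2:5] covers indices [2, 3, 4] with values [10, 1, 6]. Replacing that slice with [64, 64, 77] (same length) produces [18, 9, 64, 64, 77, 19].

[18, 9, 64, 64, 77, 19]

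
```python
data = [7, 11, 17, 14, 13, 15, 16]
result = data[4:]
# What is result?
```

data has length 7. The slice data[4:] selects indices [4, 5, 6] (4->13, 5->15, 6->16), giving [13, 15, 16].

[13, 15, 16]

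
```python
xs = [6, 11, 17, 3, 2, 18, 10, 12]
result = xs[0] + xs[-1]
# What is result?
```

xs has length 8. xs[0] = 6.
xs has length 8. Negative index -1 maps to positive index 8 + (-1) = 7. xs[7] = 12.
Sum: 6 + 12 = 18.

18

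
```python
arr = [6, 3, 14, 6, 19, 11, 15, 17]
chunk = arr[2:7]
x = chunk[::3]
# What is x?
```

arr has length 8. The slice arr[2:7] selects indices [2, 3, 4, 5, 6] (2->14, 3->6, 4->19, 5->11, 6->15), giving [14, 6, 19, 11, 15]. So chunk = [14, 6, 19, 11, 15]. chunk has length 5. The slice chunk[::3] selects indices [0, 3] (0->14, 3->11), giving [14, 11].

[14, 11]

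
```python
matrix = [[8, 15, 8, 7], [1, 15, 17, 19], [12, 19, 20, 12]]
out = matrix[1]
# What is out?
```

matrix has 3 rows. Row 1 is [1, 15, 17, 19].

[1, 15, 17, 19]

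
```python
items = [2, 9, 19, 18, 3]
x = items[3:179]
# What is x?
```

items has length 5. The slice items[3:179] selects indices [3, 4] (3->18, 4->3), giving [18, 3].

[18, 3]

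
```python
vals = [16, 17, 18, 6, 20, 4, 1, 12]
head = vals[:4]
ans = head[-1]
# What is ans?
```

vals has length 8. The slice vals[:4] selects indices [0, 1, 2, 3] (0->16, 1->17, 2->18, 3->6), giving [16, 17, 18, 6]. So head = [16, 17, 18, 6]. Then head[-1] = 6.

6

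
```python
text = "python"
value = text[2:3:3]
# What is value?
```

text has length 6. The slice text[2:3:3] selects indices [2] (2->'t'), giving 't'.

't'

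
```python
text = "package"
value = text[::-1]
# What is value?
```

text has length 7. The slice text[::-1] selects indices [6, 5, 4, 3, 2, 1, 0] (6->'e', 5->'g', 4->'a', 3->'k', 2->'c', 1->'a', 0->'p'), giving 'egakcap'.

'egakcap'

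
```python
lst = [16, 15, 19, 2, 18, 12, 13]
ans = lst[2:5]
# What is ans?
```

lst has length 7. The slice lst[2:5] selects indices [2, 3, 4] (2->19, 3->2, 4->18), giving [19, 2, 18].

[19, 2, 18]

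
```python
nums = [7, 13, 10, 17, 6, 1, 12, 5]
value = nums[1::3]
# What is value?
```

nums has length 8. The slice nums[1::3] selects indices [1, 4, 7] (1->13, 4->6, 7->5), giving [13, 6, 5].

[13, 6, 5]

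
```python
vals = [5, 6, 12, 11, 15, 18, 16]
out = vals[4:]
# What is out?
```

vals has length 7. The slice vals[4:] selects indices [4, 5, 6] (4->15, 5->18, 6->16), giving [15, 18, 16].

[15, 18, 16]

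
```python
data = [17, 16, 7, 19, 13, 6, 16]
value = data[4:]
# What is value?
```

data has length 7. The slice data[4:] selects indices [4, 5, 6] (4->13, 5->6, 6->16), giving [13, 6, 16].

[13, 6, 16]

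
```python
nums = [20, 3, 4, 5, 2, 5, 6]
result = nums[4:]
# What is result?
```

nums has length 7. The slice nums[4:] selects indices [4, 5, 6] (4->2, 5->5, 6->6), giving [2, 5, 6].

[2, 5, 6]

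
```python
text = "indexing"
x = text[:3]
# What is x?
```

text has length 8. The slice text[:3] selects indices [0, 1, 2] (0->'i', 1->'n', 2->'d'), giving 'ind'.

'ind'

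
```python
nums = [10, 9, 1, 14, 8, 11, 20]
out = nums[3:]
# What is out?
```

nums has length 7. The slice nums[3:] selects indices [3, 4, 5, 6] (3->14, 4->8, 5->11, 6->20), giving [14, 8, 11, 20].

[14, 8, 11, 20]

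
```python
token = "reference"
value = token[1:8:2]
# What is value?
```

token has length 9. The slice token[1:8:2] selects indices [1, 3, 5, 7] (1->'e', 3->'e', 5->'e', 7->'c'), giving 'eeec'.

'eeec'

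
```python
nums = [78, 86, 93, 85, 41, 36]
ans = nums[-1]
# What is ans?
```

nums has length 6. Negative index -1 maps to positive index 6 + (-1) = 5. nums[5] = 36.

36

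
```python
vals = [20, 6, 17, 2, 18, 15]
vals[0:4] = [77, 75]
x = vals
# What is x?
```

vals starts as [20, 6, 17, 2, 18, 15] (length 6). The slice vals[0:4] covers indices [0, 1, 2, 3] with values [20, 6, 17, 2]. Replacing that slice with [77, 75] (different length) produces [77, 75, 18, 15].

[77, 75, 18, 15]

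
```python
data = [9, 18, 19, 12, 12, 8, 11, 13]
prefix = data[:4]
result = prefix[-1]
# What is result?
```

data has length 8. The slice data[:4] selects indices [0, 1, 2, 3] (0->9, 1->18, 2->19, 3->12), giving [9, 18, 19, 12]. So prefix = [9, 18, 19, 12]. Then prefix[-1] = 12.

12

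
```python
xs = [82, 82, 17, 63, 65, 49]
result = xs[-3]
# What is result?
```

xs has length 6. Negative index -3 maps to positive index 6 + (-3) = 3. xs[3] = 63.

63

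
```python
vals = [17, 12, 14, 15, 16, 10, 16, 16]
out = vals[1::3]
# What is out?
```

vals has length 8. The slice vals[1::3] selects indices [1, 4, 7] (1->12, 4->16, 7->16), giving [12, 16, 16].

[12, 16, 16]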